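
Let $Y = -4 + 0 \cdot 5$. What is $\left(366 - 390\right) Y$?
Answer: $96$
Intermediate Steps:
$Y = -4$ ($Y = -4 + 0 = -4$)
$\left(366 - 390\right) Y = \left(366 - 390\right) \left(-4\right) = \left(-24\right) \left(-4\right) = 96$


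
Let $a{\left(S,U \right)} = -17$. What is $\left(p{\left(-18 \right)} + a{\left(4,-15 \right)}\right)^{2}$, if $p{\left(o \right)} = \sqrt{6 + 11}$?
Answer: $\left(17 - \sqrt{17}\right)^{2} \approx 165.81$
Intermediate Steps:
$p{\left(o \right)} = \sqrt{17}$
$\left(p{\left(-18 \right)} + a{\left(4,-15 \right)}\right)^{2} = \left(\sqrt{17} - 17\right)^{2} = \left(-17 + \sqrt{17}\right)^{2}$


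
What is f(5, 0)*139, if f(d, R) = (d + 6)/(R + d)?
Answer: 1529/5 ≈ 305.80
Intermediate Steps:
f(d, R) = (6 + d)/(R + d)
f(5, 0)*139 = ((6 + 5)/(0 + 5))*139 = (11/5)*139 = 1529/5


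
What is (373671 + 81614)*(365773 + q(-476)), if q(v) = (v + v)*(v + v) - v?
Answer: 579374292605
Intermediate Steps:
q(v) = -v + 4*v² (q(v) = (2*v)*(2*v) - v = 4*v² - v = -v + 4*v²)
(373671 + 81614)*(365773 + q(-476)) = (373671 + 81614)*(365773 - 476*(-1 + 4*(-476))) = 455285*(365773 - 476*(-1 - 1904)) = 455285*(365773 - 476*(-1905)) = 455285*(365773 + 906780) = 455285*1272553 = 579374292605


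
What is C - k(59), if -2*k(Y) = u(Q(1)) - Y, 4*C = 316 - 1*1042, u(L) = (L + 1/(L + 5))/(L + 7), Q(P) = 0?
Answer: -14769/70 ≈ -210.99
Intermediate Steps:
u(L) = (L + 1/(5 + L))/(7 + L)
C = -363/2 (C = (316 - 1*1042)/4 = (316 - 1042)/4 = (¼)*(-726) = -363/2 ≈ -181.50)
k(Y) = -1/70 + Y/2 (k(Y) = -((1 + 0² + 5*0)/(35 + 0² + 12*0) - Y)/2 = -((1 + 0 + 0)/(35 + 0 + 0) - Y)/2 = -(1/35 - Y)/2 = -1/70 + Y/2)
C - k(59) = -363/2 - (-1/70 + (½)*59) = -363/2 - (-1/70 + 59/2) = -363/2 - 1*1032/35 = -363/2 - 1032/35 = -14769/70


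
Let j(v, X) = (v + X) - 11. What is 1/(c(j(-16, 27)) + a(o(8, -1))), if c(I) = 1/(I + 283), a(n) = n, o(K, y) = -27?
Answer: -283/7640 ≈ -0.037042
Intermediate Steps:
j(v, X) = -11 + X + v (j(v, X) = (X + v) - 11 = -11 + X + v)
c(I) = 1/(283 + I)
1/(c(j(-16, 27)) + a(o(8, -1))) = 1/(1/(283 + (-11 + 27 - 16)) - 27) = 1/(1/(283 + 0) - 27) = 1/(1/283 - 27) = 1/(-7640/283) = -283/7640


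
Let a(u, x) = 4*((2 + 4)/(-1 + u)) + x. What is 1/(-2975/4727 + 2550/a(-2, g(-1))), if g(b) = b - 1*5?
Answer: -33089/6047750 ≈ -0.0054713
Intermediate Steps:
g(b) = -5 + b (g(b) = b - 5 = -5 + b)
a(u, x) = x + 24/(-1 + u) (a(u, x) = 4*(6/(-1 + u)) + x = 24/(-1 + u) + x = x + 24/(-1 + u))
1/(-2975/4727 + 2550/a(-2, g(-1))) = 1/(-2975/4727 + 2550/(((24 - (-5 - 1) - 2*(-5 - 1))/(-1 - 2)))) = 1/(-2975*1/4727 + 2550/(((24 - 1*(-6) - 2*(-6))/(-3)))) = 1/(-2975/4727 + 2550/((-(24 + 6 + 12)/3))) = 1/(-2975/4727 + 2550/((-⅓*42))) = 1/(-2975/4727 + 2550/(-14)) = 1/(-2975/4727 + 2550*(-1/14)) = 1/(-2975/4727 - 1275/7) = 1/(-6047750/33089) = -33089/6047750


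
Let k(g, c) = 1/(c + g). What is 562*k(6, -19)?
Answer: -562/13 ≈ -43.231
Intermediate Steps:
562*k(6, -19) = 562/(-19 + 6) = 562/(-13) = 562*(-1/13) = -562/13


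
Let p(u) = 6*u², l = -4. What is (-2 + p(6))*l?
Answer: -856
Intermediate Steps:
(-2 + p(6))*l = (-2 + 6*6²)*(-4) = (-2 + 6*36)*(-4) = (-2 + 216)*(-4) = 214*(-4) = -856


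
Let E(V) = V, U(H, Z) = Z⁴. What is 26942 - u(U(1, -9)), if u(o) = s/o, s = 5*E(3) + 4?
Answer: 176766443/6561 ≈ 26942.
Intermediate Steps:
s = 19 (s = 5*3 + 4 = 15 + 4 = 19)
u(o) = 19/o
26942 - u(U(1, -9)) = 26942 - 19/((-9)⁴) = 26942 - 19/6561 = 176766443/6561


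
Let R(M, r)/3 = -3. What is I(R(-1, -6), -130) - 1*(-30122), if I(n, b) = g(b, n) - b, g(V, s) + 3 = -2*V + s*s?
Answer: 30590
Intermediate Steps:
g(V, s) = -3 + s² - 2*V (g(V, s) = -3 + (-2*V + s*s) = -3 + (-2*V + s²) = -3 + (s² - 2*V) = -3 + s² - 2*V)
R(M, r) = -9 (R(M, r) = 3*(-3) = -9)
I(n, b) = -3 + n² - 3*b (I(n, b) = (-3 + n² - 2*b) - b = -3 + n² - 3*b)
I(R(-1, -6), -130) - 1*(-30122) = (-3 + (-9)² - 3*(-130)) - 1*(-30122) = (-3 + 81 + 390) + 30122 = 468 + 30122 = 30590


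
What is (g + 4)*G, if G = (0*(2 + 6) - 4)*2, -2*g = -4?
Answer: -48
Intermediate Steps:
g = 2 (g = -½*(-4) = 2)
G = -8 (G = (0*8 - 4)*2 = (0 - 4)*2 = -4*2 = -8)
(g + 4)*G = (2 + 4)*(-8) = 6*(-8) = -48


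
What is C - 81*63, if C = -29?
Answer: -5132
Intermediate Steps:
C - 81*63 = -29 - 81*63 = -29 - 5103 = -5132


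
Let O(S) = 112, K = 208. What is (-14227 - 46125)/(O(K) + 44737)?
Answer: -60352/44849 ≈ -1.3457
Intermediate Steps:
(-14227 - 46125)/(O(K) + 44737) = (-14227 - 46125)/(112 + 44737) = -60352/44849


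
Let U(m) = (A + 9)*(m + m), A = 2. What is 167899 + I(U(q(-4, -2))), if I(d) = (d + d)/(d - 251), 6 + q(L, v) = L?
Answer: 79080869/471 ≈ 1.6790e+5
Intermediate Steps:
q(L, v) = -6 + L
U(m) = 22*m (U(m) = (2 + 9)*(m + m) = 11*(2*m) = 22*m)
I(d) = 2*d/(-251 + d) (I(d) = (2*d)/(-251 + d) = 2*d/(-251 + d))
167899 + I(U(q(-4, -2))) = 167899 + 2*(22*(-6 - 4))/(-251 + 22*(-6 - 4)) = 167899 + 2*(22*(-10))/(-251 + 22*(-10)) = 167899 + 2*(-220)/(-251 - 220) = 167899 + 2*(-220)/(-471) = 167899 + 2*(-220)*(-1/471) = 167899 + 440/471 = 79080869/471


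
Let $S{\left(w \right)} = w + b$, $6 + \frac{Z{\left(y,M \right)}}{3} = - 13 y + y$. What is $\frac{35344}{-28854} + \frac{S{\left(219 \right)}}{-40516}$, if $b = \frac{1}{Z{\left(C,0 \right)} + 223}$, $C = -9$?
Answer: $- \frac{13586954879}{11043334701} \approx -1.2303$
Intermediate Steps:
$Z{\left(y,M \right)} = -18 - 36 y$ ($Z{\left(y,M \right)} = -18 + 3 \left(- 13 y + y\right) = -18 + 3 \left(- 12 y\right) = -18 - 36 y$)
$b = \frac{1}{529}$ ($b = \frac{1}{\left(-18 - -324\right) + 223} = \frac{1}{\left(-18 + 324\right) + 223} = \frac{1}{306 + 223} = \frac{1}{529} \approx 0.0018904$)
$S{\left(w \right)} = \frac{1}{529} + w$ ($S{\left(w \right)} = w + \frac{1}{529} = \frac{1}{529} + w$)
$\frac{35344}{-28854} + \frac{S{\left(219 \right)}}{-40516} = \frac{35344}{-28854} + \frac{\frac{1}{529} + 219}{-40516} = 35344 \left(- \frac{1}{28854}\right) + \frac{115852}{529} \left(- \frac{1}{40516}\right) = - \frac{17672}{14427} - \frac{28963}{5358241} = - \frac{13586954879}{11043334701}$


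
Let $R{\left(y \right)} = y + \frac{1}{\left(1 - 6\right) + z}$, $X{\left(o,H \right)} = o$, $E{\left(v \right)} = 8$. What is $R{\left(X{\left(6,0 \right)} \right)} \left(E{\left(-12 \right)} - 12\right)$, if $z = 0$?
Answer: $- \frac{116}{5} \approx -23.2$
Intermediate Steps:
$R{\left(y \right)} = - \frac{1}{5} + y$ ($R{\left(y \right)} = y + \frac{1}{\left(1 - 6\right) + 0} = y + \frac{1}{-5 + 0} = y + \frac{1}{-5} = y - \frac{1}{5} = - \frac{1}{5} + y$)
$R{\left(X{\left(6,0 \right)} \right)} \left(E{\left(-12 \right)} - 12\right) = \left(- \frac{1}{5} + 6\right) \left(8 - 12\right) = \frac{29}{5} \left(-4\right) = - \frac{116}{5}$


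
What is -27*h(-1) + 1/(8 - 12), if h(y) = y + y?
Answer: 215/4 ≈ 53.750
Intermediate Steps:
h(y) = 2*y
-27*h(-1) + 1/(8 - 12) = -54*(-1) + 1/(8 - 12) = -27*(-2) + 1/(-4) = 54 - ¼ = 215/4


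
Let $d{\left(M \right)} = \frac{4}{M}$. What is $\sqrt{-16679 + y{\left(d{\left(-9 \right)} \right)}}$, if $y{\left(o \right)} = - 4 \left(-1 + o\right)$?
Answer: $\frac{i \sqrt{150059}}{3} \approx 129.12 i$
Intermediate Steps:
$y{\left(o \right)} = 4 - 4 o$
$\sqrt{-16679 + y{\left(d{\left(-9 \right)} \right)}} = \sqrt{-16679 + \left(4 - 4 \frac{4}{-9}\right)} = \sqrt{-16679 + \left(4 - 4 \cdot 4 \left(- \frac{1}{9}\right)\right)} = \sqrt{-16679 + \left(4 - - \frac{16}{9}\right)} = \sqrt{-16679 + \left(4 + \frac{16}{9}\right)} = \sqrt{-16679 + \frac{52}{9}} = \sqrt{- \frac{150059}{9}} = \frac{i \sqrt{150059}}{3}$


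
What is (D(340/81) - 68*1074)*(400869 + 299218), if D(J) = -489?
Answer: -51471096327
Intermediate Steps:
(D(340/81) - 68*1074)*(400869 + 299218) = (-489 - 68*1074)*(400869 + 299218) = (-489 - 73032)*700087 = -73521*700087 = -51471096327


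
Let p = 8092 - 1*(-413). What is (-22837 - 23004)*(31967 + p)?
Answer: -1855276952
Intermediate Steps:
p = 8505 (p = 8092 + 413 = 8505)
(-22837 - 23004)*(31967 + p) = (-22837 - 23004)*(31967 + 8505) = -45841*40472 = -1855276952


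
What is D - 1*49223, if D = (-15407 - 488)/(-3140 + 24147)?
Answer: -1034043456/21007 ≈ -49224.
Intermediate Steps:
D = -15895/21007 ≈ -0.75665
D - 1*49223 = -15895/21007 - 1*49223 = -15895/21007 - 49223 = -1034043456/21007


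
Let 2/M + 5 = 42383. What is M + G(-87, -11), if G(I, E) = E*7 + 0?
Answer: -1631552/21189 ≈ -77.000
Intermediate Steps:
M = 1/21189 (M = 2/(-5 + 42383) = 2/42378 = 2*(1/42378) = 1/21189 ≈ 4.7194e-5)
G(I, E) = 7*E (G(I, E) = 7*E + 0 = 7*E)
M + G(-87, -11) = 1/21189 + 7*(-11) = 1/21189 - 77 = -1631552/21189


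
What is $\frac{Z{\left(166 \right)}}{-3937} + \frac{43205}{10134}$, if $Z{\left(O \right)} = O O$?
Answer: $- \frac{109154419}{39897558} \approx -2.7359$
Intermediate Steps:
$Z{\left(O \right)} = O^{2}$
$\frac{Z{\left(166 \right)}}{-3937} + \frac{43205}{10134} = \frac{166^{2}}{-3937} + \frac{43205}{10134} = 27556 \left(- \frac{1}{3937}\right) + 43205 \cdot \frac{1}{10134} = - \frac{27556}{3937} + \frac{43205}{10134} = - \frac{109154419}{39897558}$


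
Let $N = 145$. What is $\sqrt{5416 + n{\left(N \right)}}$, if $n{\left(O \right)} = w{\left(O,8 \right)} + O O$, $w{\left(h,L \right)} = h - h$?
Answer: $\sqrt{26441} \approx 162.61$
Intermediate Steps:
$w{\left(h,L \right)} = 0$
$n{\left(O \right)} = O^{2}$ ($n{\left(O \right)} = 0 + O O = 0 + O^{2} = O^{2}$)
$\sqrt{5416 + n{\left(N \right)}} = \sqrt{5416 + 145^{2}} = \sqrt{5416 + 21025} = \sqrt{26441}$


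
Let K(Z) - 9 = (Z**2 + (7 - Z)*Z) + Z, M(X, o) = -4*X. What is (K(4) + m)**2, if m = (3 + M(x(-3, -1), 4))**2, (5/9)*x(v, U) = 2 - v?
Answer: 1276900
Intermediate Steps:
x(v, U) = 18/5 - 9*v/5 (x(v, U) = 9*(2 - v)/5 = 18/5 - 9*v/5)
K(Z) = 9 + Z + Z**2 + Z*(7 - Z) (K(Z) = 9 + ((Z**2 + (7 - Z)*Z) + Z) = 9 + ((Z**2 + Z*(7 - Z)) + Z) = 9 + (Z + Z**2 + Z*(7 - Z)) = 9 + Z + Z**2 + Z*(7 - Z))
m = 1089 (m = (3 - 4*(18/5 - 9/5*(-3)))**2 = (3 - 4*(18/5 + 27/5))**2 = (3 - 4*9)**2 = (3 - 36)**2 = (-33)**2 = 1089)
(K(4) + m)**2 = ((9 + 8*4) + 1089)**2 = ((9 + 32) + 1089)**2 = (41 + 1089)**2 = 1130**2 = 1276900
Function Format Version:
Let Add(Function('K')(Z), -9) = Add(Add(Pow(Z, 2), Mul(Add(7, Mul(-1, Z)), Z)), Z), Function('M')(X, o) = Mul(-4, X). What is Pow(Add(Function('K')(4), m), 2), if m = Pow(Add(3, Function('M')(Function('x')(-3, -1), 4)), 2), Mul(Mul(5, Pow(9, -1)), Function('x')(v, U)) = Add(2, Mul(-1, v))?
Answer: 1276900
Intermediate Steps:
Function('x')(v, U) = Add(Rational(18, 5), Mul(Rational(-9, 5), v)) (Function('x')(v, U) = Mul(Rational(9, 5), Add(2, Mul(-1, v))) = Add(Rational(18, 5), Mul(Rational(-9, 5), v)))
Function('K')(Z) = Add(9, Z, Pow(Z, 2), Mul(Z, Add(7, Mul(-1, Z)))) (Function('K')(Z) = Add(9, Add(Add(Pow(Z, 2), Mul(Add(7, Mul(-1, Z)), Z)), Z)) = Add(9, Add(Add(Pow(Z, 2), Mul(Z, Add(7, Mul(-1, Z)))), Z)) = Add(9, Add(Z, Pow(Z, 2), Mul(Z, Add(7, Mul(-1, Z))))) = Add(9, Z, Pow(Z, 2), Mul(Z, Add(7, Mul(-1, Z)))))
m = 1089 (m = Pow(Add(3, Mul(-4, Add(Rational(18, 5), Mul(Rational(-9, 5), -3)))), 2) = Pow(Add(3, Mul(-4, Add(Rational(18, 5), Rational(27, 5)))), 2) = Pow(Add(3, Mul(-4, 9)), 2) = Pow(Add(3, -36), 2) = Pow(-33, 2) = 1089)
Pow(Add(Function('K')(4), m), 2) = Pow(Add(Add(9, Mul(8, 4)), 1089), 2) = Pow(Add(Add(9, 32), 1089), 2) = Pow(Add(41, 1089), 2) = Pow(1130, 2) = 1276900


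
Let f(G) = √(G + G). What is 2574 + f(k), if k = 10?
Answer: 2574 + 2*√5 ≈ 2578.5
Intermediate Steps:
f(G) = √2*√G (f(G) = √(2*G) = √2*√G)
2574 + f(k) = 2574 + √2*√10 = 2574 + 2*√5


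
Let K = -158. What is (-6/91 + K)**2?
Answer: 206899456/8281 ≈ 24985.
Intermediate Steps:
(-6/91 + K)**2 = (-6/91 - 158)**2 = (-14384/91)**2 = 206899456/8281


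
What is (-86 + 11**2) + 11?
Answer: 46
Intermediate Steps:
(-86 + 11**2) + 11 = (-86 + 121) + 11 = 35 + 11 = 46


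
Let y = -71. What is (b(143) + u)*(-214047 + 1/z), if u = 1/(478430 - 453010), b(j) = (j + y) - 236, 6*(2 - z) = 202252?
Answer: 90233020712317197/2570470400 ≈ 3.5104e+7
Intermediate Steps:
z = -101120/3 (z = 2 - ⅙*202252 = 2 - 101126/3 = -101120/3 ≈ -33707.)
b(j) = -307 + j (b(j) = (j - 71) - 236 = (-71 + j) - 236 = -307 + j)
u = 1/25420 ≈ 3.9339e-5
(b(143) + u)*(-214047 + 1/z) = ((-307 + 143) + 1/25420)*(-214047 + 1/(-101120/3)) = (-164 + 1/25420)*(-214047 - 3/101120) = -4168879/25420*(-21644432643/101120) = 90233020712317197/2570470400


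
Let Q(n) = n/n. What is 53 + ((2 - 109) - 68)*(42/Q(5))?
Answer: -7297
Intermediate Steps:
Q(n) = 1
53 + ((2 - 109) - 68)*(42/Q(5)) = 53 + ((2 - 109) - 68)*(42/1) = 53 + (-107 - 68)*(42*1) = 53 - 175*42 = 53 - 7350 = -7297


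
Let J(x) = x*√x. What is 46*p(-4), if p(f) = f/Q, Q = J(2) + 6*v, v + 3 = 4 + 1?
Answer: -276/17 + 46*√2/17 ≈ -12.409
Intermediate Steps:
v = 2 (v = -3 + (4 + 1) = -3 + 5 = 2)
J(x) = x^(3/2)
Q = 12 + 2*√2 (Q = 2^(3/2) + 6*2 = 2*√2 + 12 = 12 + 2*√2 ≈ 14.828)
p(f) = f/(12 + 2*√2)
46*p(-4) = 46*(-4/(12 + 2*√2)) = -184/(12 + 2*√2)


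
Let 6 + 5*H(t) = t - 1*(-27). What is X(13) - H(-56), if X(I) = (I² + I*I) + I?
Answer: 358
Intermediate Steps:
H(t) = 21/5 + t/5 (H(t) = -6/5 + (t - 1*(-27))/5 = -6/5 + (t + 27)/5 = -6/5 + (27 + t)/5 = -6/5 + (27/5 + t/5) = 21/5 + t/5)
X(I) = I + 2*I² (X(I) = (I² + I²) + I = 2*I² + I = I + 2*I²)
X(13) - H(-56) = 13*(1 + 2*13) - (21/5 + (⅕)*(-56)) = 13*(1 + 26) - (21/5 - 56/5) = 13*27 - 1*(-7) = 351 + 7 = 358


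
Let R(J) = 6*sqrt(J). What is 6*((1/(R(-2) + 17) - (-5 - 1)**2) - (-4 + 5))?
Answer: 12*(-111*sqrt(2) + 314*I)/(-17*I + 6*sqrt(2)) ≈ -221.72 - 0.14103*I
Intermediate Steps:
6*((1/(R(-2) + 17) - (-5 - 1)**2) - (-4 + 5)) = 6*((1/(6*sqrt(-2) + 17) - (-5 - 1)**2) - (-4 + 5)) = 6*((1/(6*(I*sqrt(2)) + 17) - 1*(-6)**2) - 1*1) = 6*((1/(6*I*sqrt(2) + 17) - 1*36) - 1) = 6*((1/(17 + 6*I*sqrt(2)) - 36) - 1) = 6*((-36 + 1/(17 + 6*I*sqrt(2))) - 1) = 6*(-37 + 1/(17 + 6*I*sqrt(2))) = -222 + 6/(17 + 6*I*sqrt(2))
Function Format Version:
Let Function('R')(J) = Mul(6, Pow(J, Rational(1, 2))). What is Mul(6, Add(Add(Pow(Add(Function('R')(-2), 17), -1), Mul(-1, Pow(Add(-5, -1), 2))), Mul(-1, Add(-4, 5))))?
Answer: Mul(12, Pow(Add(Mul(-17, I), Mul(6, Pow(2, Rational(1, 2)))), -1), Add(Mul(-111, Pow(2, Rational(1, 2))), Mul(314, I))) ≈ Add(-221.72, Mul(-0.14103, I))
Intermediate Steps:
Mul(6, Add(Add(Pow(Add(Function('R')(-2), 17), -1), Mul(-1, Pow(Add(-5, -1), 2))), Mul(-1, Add(-4, 5)))) = Mul(6, Add(Add(Pow(Add(Mul(6, Pow(-2, Rational(1, 2))), 17), -1), Mul(-1, Pow(Add(-5, -1), 2))), Mul(-1, Add(-4, 5)))) = Mul(6, Add(Add(Pow(Add(Mul(6, Mul(I, Pow(2, Rational(1, 2)))), 17), -1), Mul(-1, Pow(-6, 2))), Mul(-1, 1))) = Mul(6, Add(Add(Pow(Add(Mul(6, I, Pow(2, Rational(1, 2))), 17), -1), Mul(-1, 36)), -1)) = Mul(6, Add(Add(Pow(Add(17, Mul(6, I, Pow(2, Rational(1, 2)))), -1), -36), -1)) = Mul(6, Add(Add(-36, Pow(Add(17, Mul(6, I, Pow(2, Rational(1, 2)))), -1)), -1)) = Mul(6, Add(-37, Pow(Add(17, Mul(6, I, Pow(2, Rational(1, 2)))), -1))) = Add(-222, Mul(6, Pow(Add(17, Mul(6, I, Pow(2, Rational(1, 2)))), -1)))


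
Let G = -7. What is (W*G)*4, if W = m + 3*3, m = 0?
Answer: -252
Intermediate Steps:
W = 9 (W = 0 + 3*3 = 0 + 9 = 9)
(W*G)*4 = (9*(-7))*4 = -63*4 = -252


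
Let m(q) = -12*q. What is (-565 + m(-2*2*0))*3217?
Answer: -1817605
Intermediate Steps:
(-565 + m(-2*2*0))*3217 = (-565 - 12*(-2*2)*0)*3217 = (-565 - (-48)*0)*3217 = (-565 - 12*0)*3217 = (-565 + 0)*3217 = -565*3217 = -1817605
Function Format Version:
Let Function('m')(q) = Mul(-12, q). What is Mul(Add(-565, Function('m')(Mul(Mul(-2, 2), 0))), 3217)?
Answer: -1817605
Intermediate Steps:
Mul(Add(-565, Function('m')(Mul(Mul(-2, 2), 0))), 3217) = Mul(Add(-565, Mul(-12, Mul(Mul(-2, 2), 0))), 3217) = Mul(Add(-565, Mul(-12, Mul(-4, 0))), 3217) = Mul(Add(-565, Mul(-12, 0)), 3217) = Mul(Add(-565, 0), 3217) = Mul(-565, 3217) = -1817605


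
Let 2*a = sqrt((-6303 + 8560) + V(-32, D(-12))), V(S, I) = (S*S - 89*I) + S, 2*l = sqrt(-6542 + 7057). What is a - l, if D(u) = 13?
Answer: sqrt(523) - sqrt(515)/2 ≈ 11.522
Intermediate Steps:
l = sqrt(515)/2 (l = sqrt(-6542 + 7057)/2 = sqrt(515)/2 ≈ 11.347)
V(S, I) = S + S**2 - 89*I (V(S, I) = (S**2 - 89*I) + S = S + S**2 - 89*I)
a = sqrt(523) (a = sqrt((-6303 + 8560) + (-32 + (-32)**2 - 89*13))/2 = sqrt(2257 + (-32 + 1024 - 1157))/2 = sqrt(2257 - 165)/2 = sqrt(2092)/2 = (2*sqrt(523))/2 = sqrt(523) ≈ 22.869)
a - l = sqrt(523) - sqrt(515)/2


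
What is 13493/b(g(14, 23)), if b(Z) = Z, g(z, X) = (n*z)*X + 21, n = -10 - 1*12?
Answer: -13493/7063 ≈ -1.9104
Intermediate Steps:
n = -22 (n = -10 - 12 = -22)
g(z, X) = 21 - 22*X*z (g(z, X) = (-22*z)*X + 21 = -22*X*z + 21 = 21 - 22*X*z)
13493/b(g(14, 23)) = 13493/(21 - 22*23*14) = 13493/(21 - 7084) = 13493/(-7063) = 13493*(-1/7063) = -13493/7063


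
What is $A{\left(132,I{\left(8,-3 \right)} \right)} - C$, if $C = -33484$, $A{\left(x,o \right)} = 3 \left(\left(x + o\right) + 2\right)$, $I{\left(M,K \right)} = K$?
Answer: $33877$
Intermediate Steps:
$A{\left(x,o \right)} = 6 + 3 o + 3 x$ ($A{\left(x,o \right)} = 3 \left(\left(o + x\right) + 2\right) = 3 \left(2 + o + x\right) = 6 + 3 o + 3 x$)
$A{\left(132,I{\left(8,-3 \right)} \right)} - C = \left(6 + 3 \left(-3\right) + 3 \cdot 132\right) - -33484 = \left(6 - 9 + 396\right) + 33484 = 393 + 33484 = 33877$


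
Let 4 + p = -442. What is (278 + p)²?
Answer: 28224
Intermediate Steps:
p = -446 (p = -4 - 442 = -446)
(278 + p)² = (278 - 446)² = (-168)² = 28224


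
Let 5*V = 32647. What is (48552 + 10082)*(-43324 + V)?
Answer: -10787072882/5 ≈ -2.1574e+9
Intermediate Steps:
V = 32647/5 (V = (1/5)*32647 = 32647/5 ≈ 6529.4)
(48552 + 10082)*(-43324 + V) = (48552 + 10082)*(-43324 + 32647/5) = 58634*(-183973/5) = -10787072882/5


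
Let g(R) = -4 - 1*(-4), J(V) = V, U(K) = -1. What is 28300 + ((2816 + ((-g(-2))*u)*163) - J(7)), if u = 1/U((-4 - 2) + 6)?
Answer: 31109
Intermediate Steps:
u = -1 (u = 1/(-1) = -1)
g(R) = 0 (g(R) = -4 + 4 = 0)
28300 + ((2816 + ((-g(-2))*u)*163) - J(7)) = 28300 + ((2816 + (-1*0*(-1))*163) - 1*7) = 28300 + ((2816 + (0*(-1))*163) - 7) = 28300 + ((2816 + 0*163) - 7) = 28300 + ((2816 + 0) - 7) = 28300 + (2816 - 7) = 28300 + 2809 = 31109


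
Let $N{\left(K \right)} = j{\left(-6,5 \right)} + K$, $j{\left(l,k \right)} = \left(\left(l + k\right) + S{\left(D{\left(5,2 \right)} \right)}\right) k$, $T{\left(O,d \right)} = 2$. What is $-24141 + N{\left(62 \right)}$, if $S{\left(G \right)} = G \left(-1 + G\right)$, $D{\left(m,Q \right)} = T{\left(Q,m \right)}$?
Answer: $-24074$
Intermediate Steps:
$D{\left(m,Q \right)} = 2$
$j{\left(l,k \right)} = k \left(2 + k + l\right)$ ($j{\left(l,k \right)} = \left(\left(l + k\right) + 2 \left(-1 + 2\right)\right) k = \left(\left(k + l\right) + 2 \cdot 1\right) k = \left(\left(k + l\right) + 2\right) k = \left(2 + k + l\right) k = k \left(2 + k + l\right)$)
$N{\left(K \right)} = 5 + K$ ($N{\left(K \right)} = 5 \left(2 + 5 - 6\right) + K = 5 \cdot 1 + K = 5 + K$)
$-24141 + N{\left(62 \right)} = -24141 + \left(5 + 62\right) = -24141 + 67 = -24074$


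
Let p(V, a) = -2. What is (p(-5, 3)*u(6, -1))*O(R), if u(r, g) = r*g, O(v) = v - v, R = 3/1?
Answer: 0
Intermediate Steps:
R = 3 (R = 3*1 = 3)
O(v) = 0
u(r, g) = g*r
(p(-5, 3)*u(6, -1))*O(R) = -(-2)*6*0 = -2*(-6)*0 = 12*0 = 0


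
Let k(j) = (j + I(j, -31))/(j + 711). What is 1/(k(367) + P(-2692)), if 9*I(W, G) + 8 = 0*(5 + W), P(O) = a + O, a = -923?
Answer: -9702/35069435 ≈ -0.00027665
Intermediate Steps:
P(O) = -923 + O
I(W, G) = -8/9 (I(W, G) = -8/9 + (0*(5 + W))/9 = -8/9 + (⅑)*0 = -8/9 + 0 = -8/9)
k(j) = (-8/9 + j)/(711 + j) (k(j) = (j - 8/9)/(j + 711) = (-8/9 + j)/(711 + j))
1/(k(367) + P(-2692)) = 1/((-8/9 + 367)/(711 + 367) + (-923 - 2692)) = 1/((3295/9)/1078 - 3615) = 1/((1/1078)*(3295/9) - 3615) = 1/(3295/9702 - 3615) = 1/(-35069435/9702) = -9702/35069435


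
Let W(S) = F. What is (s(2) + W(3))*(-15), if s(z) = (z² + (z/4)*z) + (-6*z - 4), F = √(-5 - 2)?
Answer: 165 - 15*I*√7 ≈ 165.0 - 39.686*I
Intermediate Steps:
F = I*√7 (F = √(-7) = I*√7 ≈ 2.6458*I)
W(S) = I*√7
s(z) = -4 - 6*z + 5*z²/4 (s(z) = (z² + (z*(¼))*z) + (-4 - 6*z) = (z² + (z/4)*z) + (-4 - 6*z) = (z² + z²/4) + (-4 - 6*z) = 5*z²/4 + (-4 - 6*z) = -4 - 6*z + 5*z²/4)
(s(2) + W(3))*(-15) = ((-4 - 6*2 + (5/4)*2²) + I*√7)*(-15) = ((-4 - 12 + (5/4)*4) + I*√7)*(-15) = ((-4 - 12 + 5) + I*√7)*(-15) = (-11 + I*√7)*(-15) = 165 - 15*I*√7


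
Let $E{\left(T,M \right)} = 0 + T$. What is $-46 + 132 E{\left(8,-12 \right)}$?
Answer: $1010$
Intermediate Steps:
$E{\left(T,M \right)} = T$
$-46 + 132 E{\left(8,-12 \right)} = -46 + 132 \cdot 8 = -46 + 1056 = 1010$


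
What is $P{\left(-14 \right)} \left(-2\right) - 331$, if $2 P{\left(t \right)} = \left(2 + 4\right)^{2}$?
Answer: $-367$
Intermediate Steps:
$P{\left(t \right)} = 18$ ($P{\left(t \right)} = \frac{\left(2 + 4\right)^{2}}{2} = \frac{6^{2}}{2} = \frac{1}{2} \cdot 36 = 18$)
$P{\left(-14 \right)} \left(-2\right) - 331 = 18 \left(-2\right) - 331 = -36 - 331 = -367$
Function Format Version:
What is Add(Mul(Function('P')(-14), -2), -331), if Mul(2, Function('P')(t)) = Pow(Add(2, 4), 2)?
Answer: -367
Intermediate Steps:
Function('P')(t) = 18 (Function('P')(t) = Mul(Rational(1, 2), Pow(Add(2, 4), 2)) = Mul(Rational(1, 2), Pow(6, 2)) = Mul(Rational(1, 2), 36) = 18)
Add(Mul(Function('P')(-14), -2), -331) = Add(Mul(18, -2), -331) = Add(-36, -331) = -367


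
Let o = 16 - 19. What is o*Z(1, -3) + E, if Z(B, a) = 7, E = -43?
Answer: -64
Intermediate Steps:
o = -3
o*Z(1, -3) + E = -3*7 - 43 = -21 - 43 = -64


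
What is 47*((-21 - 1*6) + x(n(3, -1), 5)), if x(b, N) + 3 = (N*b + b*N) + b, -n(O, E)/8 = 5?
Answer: -22090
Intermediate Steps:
n(O, E) = -40 (n(O, E) = -8*5 = -40)
x(b, N) = -3 + b + 2*N*b (x(b, N) = -3 + ((N*b + b*N) + b) = -3 + ((N*b + N*b) + b) = -3 + (2*N*b + b) = -3 + (b + 2*N*b) = -3 + b + 2*N*b)
47*((-21 - 1*6) + x(n(3, -1), 5)) = 47*((-21 - 1*6) + (-3 - 40 + 2*5*(-40))) = 47*((-21 - 6) + (-3 - 40 - 400)) = 47*(-27 - 443) = 47*(-470) = -22090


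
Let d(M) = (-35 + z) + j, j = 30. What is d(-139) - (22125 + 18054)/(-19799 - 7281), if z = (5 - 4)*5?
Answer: 40179/27080 ≈ 1.4837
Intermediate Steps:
z = 5 (z = 1*5 = 5)
d(M) = 0 (d(M) = (-35 + 5) + 30 = -30 + 30 = 0)
d(-139) - (22125 + 18054)/(-19799 - 7281) = 0 - (22125 + 18054)/(-19799 - 7281) = 0 - 40179/(-27080) = 0 - 40179*(-1)/27080 = 0 - 1*(-40179/27080) = 0 + 40179/27080 = 40179/27080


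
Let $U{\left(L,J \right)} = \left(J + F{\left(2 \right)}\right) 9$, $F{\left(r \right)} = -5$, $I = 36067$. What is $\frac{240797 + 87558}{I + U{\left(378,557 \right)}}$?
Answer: $\frac{65671}{8207} \approx 8.0018$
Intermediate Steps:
$U{\left(L,J \right)} = -45 + 9 J$ ($U{\left(L,J \right)} = \left(J - 5\right) 9 = \left(-5 + J\right) 9 = -45 + 9 J$)
$\frac{240797 + 87558}{I + U{\left(378,557 \right)}} = \frac{240797 + 87558}{36067 + \left(-45 + 9 \cdot 557\right)} = \frac{328355}{36067 + \left(-45 + 5013\right)} = \frac{328355}{36067 + 4968} = \frac{328355}{41035} = 328355 \cdot \frac{1}{41035} = \frac{65671}{8207}$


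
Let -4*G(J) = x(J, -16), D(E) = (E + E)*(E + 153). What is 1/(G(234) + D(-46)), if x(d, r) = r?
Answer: -1/9840 ≈ -0.00010163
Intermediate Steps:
D(E) = 2*E*(153 + E) (D(E) = (2*E)*(153 + E) = 2*E*(153 + E))
G(J) = 4 (G(J) = -1/4*(-16) = 4)
1/(G(234) + D(-46)) = 1/(4 + 2*(-46)*(153 - 46)) = 1/(4 + 2*(-46)*107) = 1/(4 - 9844) = 1/(-9840) = -1/9840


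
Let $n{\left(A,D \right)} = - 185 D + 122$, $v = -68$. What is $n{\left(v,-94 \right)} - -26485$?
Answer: $43997$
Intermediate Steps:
$n{\left(A,D \right)} = 122 - 185 D$
$n{\left(v,-94 \right)} - -26485 = \left(122 - -17390\right) - -26485 = \left(122 + 17390\right) + 26485 = 17512 + 26485 = 43997$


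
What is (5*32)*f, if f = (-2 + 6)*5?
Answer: 3200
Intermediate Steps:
f = 20 (f = 4*5 = 20)
(5*32)*f = (5*32)*20 = 160*20 = 3200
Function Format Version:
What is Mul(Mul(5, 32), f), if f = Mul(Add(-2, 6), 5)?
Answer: 3200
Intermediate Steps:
f = 20 (f = Mul(4, 5) = 20)
Mul(Mul(5, 32), f) = Mul(Mul(5, 32), 20) = Mul(160, 20) = 3200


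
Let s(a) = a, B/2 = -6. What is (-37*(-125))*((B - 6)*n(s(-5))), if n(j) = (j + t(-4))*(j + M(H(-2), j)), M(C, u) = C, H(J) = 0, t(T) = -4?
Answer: -3746250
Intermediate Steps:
B = -12 (B = 2*(-6) = -12)
n(j) = j*(-4 + j) (n(j) = (j - 4)*(j + 0) = (-4 + j)*j = j*(-4 + j))
(-37*(-125))*((B - 6)*n(s(-5))) = (-37*(-125))*((-12 - 6)*(-5*(-4 - 5))) = 4625*(-(-90)*(-9)) = 4625*(-18*45) = 4625*(-810) = -3746250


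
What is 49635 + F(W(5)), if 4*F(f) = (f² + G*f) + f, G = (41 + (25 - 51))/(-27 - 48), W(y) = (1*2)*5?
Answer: 49662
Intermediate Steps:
W(y) = 10 (W(y) = 2*5 = 10)
G = -⅕ (G = (41 - 26)/(-75) = 15*(-1/75) = -⅕ ≈ -0.20000)
F(f) = f²/4 + f/5 (F(f) = ((f² - f/5) + f)/4 = (f² + 4*f/5)/4 = f²/4 + f/5)
49635 + F(W(5)) = 49635 + (1/20)*10*(4 + 5*10) = 49635 + (1/20)*10*(4 + 50) = 49635 + (1/20)*10*54 = 49635 + 27 = 49662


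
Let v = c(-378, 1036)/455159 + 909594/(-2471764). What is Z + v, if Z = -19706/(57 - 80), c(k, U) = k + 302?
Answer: 481752666215681/562522815238 ≈ 856.41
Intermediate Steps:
c(k, U) = 302 + k
v = -207098874755/562522815238 (v = (302 - 378)/455159 + 909594/(-2471764) = -76*1/455159 + 909594*(-1/2471764) = -76/455159 - 454797/1235882 = -207098874755/562522815238 ≈ -0.36816)
Z = 19706/23 (Z = -19706/(-23) = -1/23*(-19706) = 19706/23 ≈ 856.78)
Z + v = 19706/23 - 207098874755/562522815238 = 481752666215681/562522815238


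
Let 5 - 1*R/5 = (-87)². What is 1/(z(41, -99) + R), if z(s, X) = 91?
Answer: -1/37729 ≈ -2.6505e-5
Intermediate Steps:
R = -37820 (R = 25 - 5*(-87)² = 25 - 5*7569 = 25 - 37845 = -37820)
1/(z(41, -99) + R) = 1/(91 - 37820) = 1/(-37729) = -1/37729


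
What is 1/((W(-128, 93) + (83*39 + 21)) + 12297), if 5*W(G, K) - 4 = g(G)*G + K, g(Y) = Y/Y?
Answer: 5/77744 ≈ 6.4314e-5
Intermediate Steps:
g(Y) = 1
W(G, K) = ⅘ + G/5 + K/5 (W(G, K) = ⅘ + (1*G + K)/5 = ⅘ + (G + K)/5 = ⅘ + (G/5 + K/5) = ⅘ + G/5 + K/5)
1/((W(-128, 93) + (83*39 + 21)) + 12297) = 1/(((⅘ + (⅕)*(-128) + (⅕)*93) + (83*39 + 21)) + 12297) = 1/(((⅘ - 128/5 + 93/5) + (3237 + 21)) + 12297) = 1/((-31/5 + 3258) + 12297) = 1/(16259/5 + 12297) = 1/(77744/5) = 5/77744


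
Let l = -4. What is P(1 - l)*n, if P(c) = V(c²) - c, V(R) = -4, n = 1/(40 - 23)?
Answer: -9/17 ≈ -0.52941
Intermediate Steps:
n = 1/17 ≈ 0.058824
P(c) = -4 - c
P(1 - l)*n = (-4 - (1 - 1*(-4)))*(1/17) = (-4 - (1 + 4))*(1/17) = (-4 - 1*5)*(1/17) = (-4 - 5)*(1/17) = -9*1/17 = -9/17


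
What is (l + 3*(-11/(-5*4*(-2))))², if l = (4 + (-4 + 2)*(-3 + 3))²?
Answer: 368449/1600 ≈ 230.28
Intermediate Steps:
l = 16 (l = (4 - 2*0)² = (4 + 0)² = 4² = 16)
(l + 3*(-11/(-5*4*(-2))))² = (16 + 3*(-11/(-5*4*(-2))))² = (16 + 3*(-11/((-20*(-2)))))² = (16 + 3*(-11/40))² = (16 - 33/40)² = (607/40)² = 368449/1600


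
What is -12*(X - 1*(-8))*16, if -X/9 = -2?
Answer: -4992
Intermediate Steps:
X = 18 (X = -9*(-2) = 18)
-12*(X - 1*(-8))*16 = -12*(18 - 1*(-8))*16 = -12*(18 + 8)*16 = -12*26*16 = -312*16 = -4992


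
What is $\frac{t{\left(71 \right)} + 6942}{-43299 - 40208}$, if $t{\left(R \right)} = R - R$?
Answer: $- \frac{6942}{83507} \approx -0.083131$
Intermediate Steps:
$t{\left(R \right)} = 0$
$\frac{t{\left(71 \right)} + 6942}{-43299 - 40208} = \frac{0 + 6942}{-43299 - 40208} = \frac{6942}{-83507} = 6942 \left(- \frac{1}{83507}\right) = - \frac{6942}{83507}$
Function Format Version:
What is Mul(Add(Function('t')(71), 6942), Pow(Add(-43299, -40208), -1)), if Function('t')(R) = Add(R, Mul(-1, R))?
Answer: Rational(-6942, 83507) ≈ -0.083131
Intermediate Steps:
Function('t')(R) = 0
Mul(Add(Function('t')(71), 6942), Pow(Add(-43299, -40208), -1)) = Mul(Add(0, 6942), Pow(Add(-43299, -40208), -1)) = Mul(6942, Pow(-83507, -1)) = Mul(6942, Rational(-1, 83507)) = Rational(-6942, 83507)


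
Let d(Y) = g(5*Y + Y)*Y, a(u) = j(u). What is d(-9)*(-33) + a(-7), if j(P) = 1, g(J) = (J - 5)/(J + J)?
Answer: 653/4 ≈ 163.25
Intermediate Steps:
g(J) = (-5 + J)/(2*J) (g(J) = (-5 + J)/((2*J)) = (-5 + J)*(1/(2*J)) = (-5 + J)/(2*J))
a(u) = 1
d(Y) = -5/12 + Y/2 (d(Y) = ((-5 + (5*Y + Y))/(2*(5*Y + Y)))*Y = ((-5 + 6*Y)/(2*((6*Y))))*Y = ((1/(6*Y))*(-5 + 6*Y)/2)*Y = ((-5 + 6*Y)/(12*Y))*Y = -5/12 + Y/2)
d(-9)*(-33) + a(-7) = (-5/12 + (1/2)*(-9))*(-33) + 1 = (-5/12 - 9/2)*(-33) + 1 = -59/12*(-33) + 1 = 649/4 + 1 = 653/4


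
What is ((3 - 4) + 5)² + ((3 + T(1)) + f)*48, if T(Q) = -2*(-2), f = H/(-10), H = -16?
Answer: 2144/5 ≈ 428.80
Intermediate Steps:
f = 8/5 (f = -16/(-10) = -16*(-⅒) = 8/5 ≈ 1.6000)
T(Q) = 4
((3 - 4) + 5)² + ((3 + T(1)) + f)*48 = ((3 - 4) + 5)² + ((3 + 4) + 8/5)*48 = (-1 + 5)² + (7 + 8/5)*48 = 4² + (43/5)*48 = 16 + 2064/5 = 2144/5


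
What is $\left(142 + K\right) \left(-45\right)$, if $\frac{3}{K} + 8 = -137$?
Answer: $- \frac{185283}{29} \approx -6389.1$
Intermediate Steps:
$K = - \frac{3}{145}$ ($K = \frac{3}{-8 - 137} = \frac{3}{-145} = 3 \left(- \frac{1}{145}\right) = - \frac{3}{145} \approx -0.02069$)
$\left(142 + K\right) \left(-45\right) = \left(142 - \frac{3}{145}\right) \left(-45\right) = \frac{20587}{145} \left(-45\right) = - \frac{185283}{29}$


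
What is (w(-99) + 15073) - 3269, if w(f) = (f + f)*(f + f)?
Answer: 51008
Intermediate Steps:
w(f) = 4*f**2 (w(f) = (2*f)*(2*f) = 4*f**2)
(w(-99) + 15073) - 3269 = (4*(-99)**2 + 15073) - 3269 = (4*9801 + 15073) - 3269 = (39204 + 15073) - 3269 = 54277 - 3269 = 51008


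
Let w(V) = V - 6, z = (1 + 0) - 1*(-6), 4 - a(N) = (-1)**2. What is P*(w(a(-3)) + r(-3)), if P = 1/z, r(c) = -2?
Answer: -5/7 ≈ -0.71429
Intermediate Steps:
a(N) = 3 (a(N) = 4 - 1*(-1)**2 = 4 - 1*1 = 4 - 1 = 3)
z = 7 (z = 1 + 6 = 7)
w(V) = -6 + V
P = 1/7 ≈ 0.14286
P*(w(a(-3)) + r(-3)) = ((-6 + 3) - 2)/7 = (-3 - 2)/7 = (1/7)*(-5) = -5/7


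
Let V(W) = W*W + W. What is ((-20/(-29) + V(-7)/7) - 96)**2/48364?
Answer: 1677025/10168531 ≈ 0.16492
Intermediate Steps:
V(W) = W + W**2 (V(W) = W**2 + W = W + W**2)
((-20/(-29) + V(-7)/7) - 96)**2/48364 = ((-20/(-29) - 7*(1 - 7)/7) - 96)**2/48364 = ((-20*(-1/29) - 7*(-6)*(1/7)) - 96)**2*(1/48364) = ((20/29 + 42*(1/7)) - 96)**2*(1/48364) = ((20/29 + 6) - 96)**2*(1/48364) = (194/29 - 96)**2*(1/48364) = (-2590/29)**2*(1/48364) = (6708100/841)*(1/48364) = 1677025/10168531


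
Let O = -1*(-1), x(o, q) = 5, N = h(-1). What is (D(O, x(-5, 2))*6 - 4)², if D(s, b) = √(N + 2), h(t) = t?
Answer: 4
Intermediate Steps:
N = -1
O = 1
D(s, b) = 1 (D(s, b) = √(-1 + 2) = √1 = 1)
(D(O, x(-5, 2))*6 - 4)² = (1*6 - 4)² = (6 - 4)² = 2² = 4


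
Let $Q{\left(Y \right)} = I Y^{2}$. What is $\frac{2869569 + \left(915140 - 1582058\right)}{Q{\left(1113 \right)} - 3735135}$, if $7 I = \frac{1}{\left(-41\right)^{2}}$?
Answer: $- \frac{411406259}{697620552} \approx -0.58973$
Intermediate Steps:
$I = \frac{1}{11767}$ ($I = \frac{1}{7 \left(-41\right)^{2}} = \frac{1}{7 \cdot 1681} = \frac{1}{7} \cdot \frac{1}{1681} = \frac{1}{11767} \approx 8.4983 \cdot 10^{-5}$)
$Q{\left(Y \right)} = \frac{Y^{2}}{11767}$
$\frac{2869569 + \left(915140 - 1582058\right)}{Q{\left(1113 \right)} - 3735135} = \frac{2869569 + \left(915140 - 1582058\right)}{\frac{1113^{2}}{11767} - 3735135} = \frac{2869569 - 666918}{\frac{1}{11767} \cdot 1238769 - 3735135} = \frac{2202651}{\frac{176967}{1681} - 3735135} = \frac{2202651}{- \frac{6278584968}{1681}} = 2202651 \left(- \frac{1681}{6278584968}\right) = - \frac{411406259}{697620552}$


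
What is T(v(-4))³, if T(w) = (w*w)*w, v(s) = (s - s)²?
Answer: 0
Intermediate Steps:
v(s) = 0 (v(s) = 0² = 0)
T(w) = w³ (T(w) = w²*w = w³)
T(v(-4))³ = (0³)³ = 0³ = 0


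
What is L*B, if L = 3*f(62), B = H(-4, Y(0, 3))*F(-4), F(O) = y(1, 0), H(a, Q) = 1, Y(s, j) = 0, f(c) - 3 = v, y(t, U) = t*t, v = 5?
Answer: 24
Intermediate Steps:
y(t, U) = t²
f(c) = 8 (f(c) = 3 + 5 = 8)
F(O) = 1 (F(O) = 1² = 1)
B = 1 (B = 1*1 = 1)
L = 24 (L = 3*8 = 24)
L*B = 24*1 = 24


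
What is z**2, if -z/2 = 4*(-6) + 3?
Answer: 1764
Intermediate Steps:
z = 42 (z = -2*(4*(-6) + 3) = -2*(-24 + 3) = -2*(-21) = 42)
z**2 = 42**2 = 1764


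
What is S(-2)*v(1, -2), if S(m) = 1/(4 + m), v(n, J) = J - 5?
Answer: -7/2 ≈ -3.5000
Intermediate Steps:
v(n, J) = -5 + J
S(-2)*v(1, -2) = (-5 - 2)/(4 - 2) = -7/2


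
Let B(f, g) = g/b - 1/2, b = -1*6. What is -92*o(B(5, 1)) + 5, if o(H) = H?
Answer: 199/3 ≈ 66.333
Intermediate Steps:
b = -6
B(f, g) = -½ - g/6 (B(f, g) = g/(-6) - 1/2 = g*(-⅙) - 1*½ = -g/6 - ½ = -½ - g/6)
-92*o(B(5, 1)) + 5 = -92*(-½ - ⅙*1) + 5 = -92*(-½ - ⅙) + 5 = -92*(-⅔) + 5 = 184/3 + 5 = 199/3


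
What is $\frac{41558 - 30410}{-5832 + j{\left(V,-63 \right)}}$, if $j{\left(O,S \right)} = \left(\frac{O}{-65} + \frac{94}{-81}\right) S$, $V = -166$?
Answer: $- \frac{1630395}{865768} \approx -1.8832$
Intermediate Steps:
$j{\left(O,S \right)} = S \left(- \frac{94}{81} - \frac{O}{65}\right)$ ($j{\left(O,S \right)} = \left(O \left(- \frac{1}{65}\right) + 94 \left(- \frac{1}{81}\right)\right) S = \left(- \frac{O}{65} - \frac{94}{81}\right) S = \left(- \frac{94}{81} - \frac{O}{65}\right) S = S \left(- \frac{94}{81} - \frac{O}{65}\right)$)
$\frac{41558 - 30410}{-5832 + j{\left(V,-63 \right)}} = \frac{41558 - 30410}{-5832 - - \frac{7 \left(6110 + 81 \left(-166\right)\right)}{585}} = \frac{11148}{-5832 - - \frac{7 \left(6110 - 13446\right)}{585}} = \frac{11148}{-5832 - \left(- \frac{7}{585}\right) \left(-7336\right)} = \frac{11148}{-5832 - \frac{51352}{585}} = \frac{11148}{- \frac{3463072}{585}} = 11148 \left(- \frac{585}{3463072}\right) = - \frac{1630395}{865768}$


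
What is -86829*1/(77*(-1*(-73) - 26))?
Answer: -86829/3619 ≈ -23.993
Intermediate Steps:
-86829*1/(77*(-1*(-73) - 26)) = -86829*1/(77*(73 - 26)) = -86829/(77*47) = -86829/3619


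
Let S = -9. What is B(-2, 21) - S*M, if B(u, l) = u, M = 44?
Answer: 394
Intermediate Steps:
B(-2, 21) - S*M = -2 - (-9)*44 = -2 - 1*(-396) = -2 + 396 = 394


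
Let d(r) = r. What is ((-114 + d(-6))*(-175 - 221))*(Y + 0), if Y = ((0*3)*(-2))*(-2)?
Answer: 0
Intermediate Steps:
Y = 0 (Y = (0*(-2))*(-2) = 0*(-2) = 0)
((-114 + d(-6))*(-175 - 221))*(Y + 0) = ((-114 - 6)*(-175 - 221))*(0 + 0) = -120*(-396)*0 = 47520*0 = 0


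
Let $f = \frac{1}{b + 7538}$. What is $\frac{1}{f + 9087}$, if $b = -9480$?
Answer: $\frac{1942}{17646953} \approx 0.00011005$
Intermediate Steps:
$f = - \frac{1}{1942}$ ($f = \frac{1}{-9480 + 7538} = \frac{1}{-1942} = - \frac{1}{1942} \approx -0.00051493$)
$\frac{1}{f + 9087} = \frac{1}{- \frac{1}{1942} + 9087} = \frac{1}{\frac{17646953}{1942}} = \frac{1942}{17646953}$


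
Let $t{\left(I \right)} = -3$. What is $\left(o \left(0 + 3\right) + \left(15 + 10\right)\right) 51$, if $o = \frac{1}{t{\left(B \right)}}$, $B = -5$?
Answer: $1224$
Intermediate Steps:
$o = - \frac{1}{3}$ ($o = \frac{1}{-3} = - \frac{1}{3} \approx -0.33333$)
$\left(o \left(0 + 3\right) + \left(15 + 10\right)\right) 51 = \left(- \frac{0 + 3}{3} + \left(15 + 10\right)\right) 51 = \left(\left(- \frac{1}{3}\right) 3 + 25\right) 51 = \left(-1 + 25\right) 51 = 24 \cdot 51 = 1224$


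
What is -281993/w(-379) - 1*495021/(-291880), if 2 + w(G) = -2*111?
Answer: 10302375193/8172640 ≈ 1260.6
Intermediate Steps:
w(G) = -224 (w(G) = -2 - 2*111 = -2 - 222 = -224)
-281993/w(-379) - 1*495021/(-291880) = -281993/(-224) - 1*495021/(-291880) = -281993*(-1/224) - 495021*(-1/291880) = 281993/224 + 495021/291880 = 10302375193/8172640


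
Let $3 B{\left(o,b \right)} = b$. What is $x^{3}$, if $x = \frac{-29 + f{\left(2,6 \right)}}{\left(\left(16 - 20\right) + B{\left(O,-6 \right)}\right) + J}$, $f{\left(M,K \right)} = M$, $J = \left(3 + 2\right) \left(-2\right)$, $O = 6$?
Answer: $\frac{19683}{4096} \approx 4.8054$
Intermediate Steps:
$B{\left(o,b \right)} = \frac{b}{3}$
$J = -10$ ($J = 5 \left(-2\right) = -10$)
$x = \frac{27}{16}$ ($x = \frac{-29 + 2}{\left(\left(16 - 20\right) + \frac{1}{3} \left(-6\right)\right) - 10} = - \frac{27}{\left(-4 - 2\right) - 10} = - \frac{27}{-6 - 10} = - \frac{27}{-16} = \left(-27\right) \left(- \frac{1}{16}\right) = \frac{27}{16} \approx 1.6875$)
$x^{3} = \left(\frac{27}{16}\right)^{3} = \frac{19683}{4096}$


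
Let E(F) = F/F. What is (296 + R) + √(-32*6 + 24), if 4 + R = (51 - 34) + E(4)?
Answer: 310 + 2*I*√42 ≈ 310.0 + 12.961*I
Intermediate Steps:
E(F) = 1
R = 14 (R = -4 + ((51 - 34) + 1) = -4 + (17 + 1) = -4 + 18 = 14)
(296 + R) + √(-32*6 + 24) = (296 + 14) + √(-32*6 + 24) = 310 + √(-192 + 24) = 310 + √(-168) = 310 + 2*I*√42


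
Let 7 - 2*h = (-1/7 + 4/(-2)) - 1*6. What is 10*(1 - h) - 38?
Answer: -726/7 ≈ -103.71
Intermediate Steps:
h = 53/7 (h = 7/2 - ((-1/7 + 4/(-2)) - 1*6)/2 = 7/2 - ((-1*⅐ + 4*(-½)) - 6)/2 = 7/2 - ((-⅐ - 2) - 6)/2 = 7/2 - (-15/7 - 6)/2 = 7/2 - ½*(-57/7) = 7/2 + 57/14 = 53/7 ≈ 7.5714)
10*(1 - h) - 38 = 10*(1 - 1*53/7) - 38 = 10*(1 - 53/7) - 38 = 10*(-46/7) - 38 = -460/7 - 38 = -726/7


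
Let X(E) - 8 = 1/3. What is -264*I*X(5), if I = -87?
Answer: 191400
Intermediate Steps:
X(E) = 25/3 (X(E) = 8 + 1/3 = 25/3)
-264*I*X(5) = -(-22968)*25/3 = -264*(-725) = 191400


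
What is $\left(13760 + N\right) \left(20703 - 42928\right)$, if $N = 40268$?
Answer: $-1200772300$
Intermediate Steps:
$\left(13760 + N\right) \left(20703 - 42928\right) = \left(13760 + 40268\right) \left(20703 - 42928\right) = 54028 \left(-22225\right) = -1200772300$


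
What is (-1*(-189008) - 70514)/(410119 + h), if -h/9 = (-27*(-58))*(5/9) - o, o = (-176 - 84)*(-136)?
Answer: 118494/720529 ≈ 0.16445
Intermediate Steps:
o = 35360 (o = -260*(-136) = 35360)
h = 310410 (h = -9*((-27*(-58))*(5/9) - 1*35360) = -9*(1566*(5*(1/9)) - 35360) = -9*(1566*(5/9) - 35360) = -9*(870 - 35360) = -9*(-34490) = 310410)
(-1*(-189008) - 70514)/(410119 + h) = (-1*(-189008) - 70514)/(410119 + 310410) = (189008 - 70514)/720529 = 118494*(1/720529) = 118494/720529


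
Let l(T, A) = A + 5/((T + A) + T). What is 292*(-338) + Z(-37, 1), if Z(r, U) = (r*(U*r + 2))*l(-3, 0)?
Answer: -598651/6 ≈ -99775.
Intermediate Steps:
l(T, A) = A + 5/(A + 2*T) (l(T, A) = A + 5/((A + T) + T) = A + 5/(A + 2*T))
Z(r, U) = -5*r*(2 + U*r)/6 (Z(r, U) = (r*(U*r + 2))*((5 + 0² + 2*0*(-3))/(0 + 2*(-3))) = (r*(2 + U*r))*((5 + 0 + 0)/(0 - 6)) = (r*(2 + U*r))*(5/(-6)) = (r*(2 + U*r))*(-⅙*5) = (r*(2 + U*r))*(-⅚) = -5*r*(2 + U*r)/6)
292*(-338) + Z(-37, 1) = 292*(-338) - ⅚*(-37)*(2 + 1*(-37)) = -98696 - ⅚*(-37)*(2 - 37) = -98696 - ⅚*(-37)*(-35) = -98696 - 6475/6 = -598651/6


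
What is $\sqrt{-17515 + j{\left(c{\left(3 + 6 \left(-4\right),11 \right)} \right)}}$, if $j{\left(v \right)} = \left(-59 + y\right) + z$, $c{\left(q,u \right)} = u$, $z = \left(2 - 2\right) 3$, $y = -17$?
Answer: $7 i \sqrt{359} \approx 132.63 i$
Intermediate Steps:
$z = 0$ ($z = 0 \cdot 3 = 0$)
$j{\left(v \right)} = -76$ ($j{\left(v \right)} = \left(-59 - 17\right) + 0 = -76 + 0 = -76$)
$\sqrt{-17515 + j{\left(c{\left(3 + 6 \left(-4\right),11 \right)} \right)}} = \sqrt{-17515 - 76} = \sqrt{-17591} = 7 i \sqrt{359}$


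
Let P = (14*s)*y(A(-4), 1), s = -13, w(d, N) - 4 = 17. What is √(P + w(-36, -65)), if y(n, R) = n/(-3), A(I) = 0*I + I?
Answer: I*√1995/3 ≈ 14.888*I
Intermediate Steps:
w(d, N) = 21 (w(d, N) = 4 + 17 = 21)
A(I) = I (A(I) = 0 + I = I)
y(n, R) = -n/3 (y(n, R) = n*(-⅓) = -n/3)
P = -728/3 (P = (14*(-13))*(-⅓*(-4)) = -182*4/3 = -728/3 ≈ -242.67)
√(P + w(-36, -65)) = √(-728/3 + 21) = √(-665/3) = I*√1995/3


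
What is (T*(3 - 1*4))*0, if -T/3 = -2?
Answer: 0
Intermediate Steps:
T = 6 (T = -3*(-2) = 6)
(T*(3 - 1*4))*0 = (6*(3 - 1*4))*0 = (6*(3 - 4))*0 = (6*(-1))*0 = -6*0 = 0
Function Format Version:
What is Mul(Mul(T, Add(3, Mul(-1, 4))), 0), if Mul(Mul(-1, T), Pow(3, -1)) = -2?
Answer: 0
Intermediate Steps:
T = 6 (T = Mul(-3, -2) = 6)
Mul(Mul(T, Add(3, Mul(-1, 4))), 0) = Mul(Mul(6, Add(3, Mul(-1, 4))), 0) = Mul(Mul(6, Add(3, -4)), 0) = Mul(Mul(6, -1), 0) = Mul(-6, 0) = 0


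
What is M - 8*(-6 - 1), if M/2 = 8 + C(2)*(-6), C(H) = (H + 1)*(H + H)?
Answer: -72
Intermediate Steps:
C(H) = 2*H*(1 + H) (C(H) = (1 + H)*(2*H) = 2*H*(1 + H))
M = -128 (M = 2*(8 + (2*2*(1 + 2))*(-6)) = 2*(8 + (2*2*3)*(-6)) = 2*(8 + 12*(-6)) = 2*(8 - 72) = 2*(-64) = -128)
M - 8*(-6 - 1) = -128 - 8*(-6 - 1) = -128 - 8*(-7) = -128 + 56 = -72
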